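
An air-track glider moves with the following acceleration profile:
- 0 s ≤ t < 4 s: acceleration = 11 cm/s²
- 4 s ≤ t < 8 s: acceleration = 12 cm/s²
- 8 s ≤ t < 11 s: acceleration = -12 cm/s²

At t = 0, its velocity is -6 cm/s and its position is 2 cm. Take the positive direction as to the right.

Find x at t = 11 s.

518 cm

On each constant-a segment, Δv = aΔt and Δx = v₀Δt + ½aΔt²; chain segment to segment.
0–4 s: v starts -6 cm/s; Δx = -6·4 + ½·11·4² = 64 cm; v ends 38 cm/s.
4–8 s: v starts 38 cm/s; Δx = 38·4 + ½·12·4² = 248 cm; v ends 86 cm/s.
8–11 s: v starts 86 cm/s; Δx = 86·3 + ½·-12·3² = 204 cm; v ends 50 cm/s.
x(11) = 2 + Σ Δx = 518 cm.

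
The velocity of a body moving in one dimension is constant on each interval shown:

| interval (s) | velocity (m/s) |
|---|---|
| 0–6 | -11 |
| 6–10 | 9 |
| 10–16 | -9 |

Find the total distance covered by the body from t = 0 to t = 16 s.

Distance (not displacement) is the total path length: add the absolute areas under v-t.
0–6 s: |-11| × 6 = 66 m
6–10 s: |9| × 4 = 36 m
10–16 s: |-9| × 6 = 54 m
Total distance = 156 m

156 m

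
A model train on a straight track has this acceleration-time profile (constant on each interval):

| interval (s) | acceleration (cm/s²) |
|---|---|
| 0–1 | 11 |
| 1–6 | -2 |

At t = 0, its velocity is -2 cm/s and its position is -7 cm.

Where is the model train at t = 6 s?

16.5 cm

On each constant-a segment, Δv = aΔt and Δx = v₀Δt + ½aΔt²; chain segment to segment.
0–1 s: v starts -2 cm/s; Δx = -2·1 + ½·11·1² = 3.5 cm; v ends 9 cm/s.
1–6 s: v starts 9 cm/s; Δx = 9·5 + ½·-2·5² = 20 cm; v ends -1 cm/s.
x(6) = -7 + Σ Δx = 16.5 cm.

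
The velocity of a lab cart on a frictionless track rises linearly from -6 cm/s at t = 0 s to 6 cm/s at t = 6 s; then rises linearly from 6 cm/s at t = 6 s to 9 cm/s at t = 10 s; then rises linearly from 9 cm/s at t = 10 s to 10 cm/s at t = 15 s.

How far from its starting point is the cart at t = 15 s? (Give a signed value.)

77.5 cm

Displacement is the signed area under the v-t curve.
0–6 s: ½(-6 + 6)(6) = 0 cm
6–10 s: ½(6 + 9)(4) = 30 cm
10–15 s: ½(9 + 10)(5) = 47.5 cm
Net displacement = 77.5 cm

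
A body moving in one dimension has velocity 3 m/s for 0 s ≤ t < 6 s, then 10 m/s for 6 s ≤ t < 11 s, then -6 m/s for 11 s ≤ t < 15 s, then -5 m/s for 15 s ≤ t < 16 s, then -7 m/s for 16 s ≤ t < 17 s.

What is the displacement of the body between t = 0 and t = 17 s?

Net displacement equals the area under the velocity-time graph (areas below the axis count negative).
0–6 s: 3 × 6 = 18 m
6–11 s: 10 × 5 = 50 m
11–15 s: -6 × 4 = -24 m
15–16 s: -5 × 1 = -5 m
16–17 s: -7 × 1 = -7 m
Net displacement = 32 m

32 m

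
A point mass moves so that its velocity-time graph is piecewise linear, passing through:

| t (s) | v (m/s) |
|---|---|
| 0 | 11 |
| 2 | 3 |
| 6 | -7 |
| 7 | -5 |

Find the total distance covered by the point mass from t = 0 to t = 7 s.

31.6 m

Total distance travelled is ∫|v| dt — sum the magnitudes of each area piece.
0–2 s: |½(11 + 3)(2)| = 14 m
2–6 s: v = 0 at t = 3.2 s; triangle areas 1.8 + 9.8 = 11.6 m
6–7 s: |½(-7 + -5)(1)| = 6 m
Total distance = 31.6 m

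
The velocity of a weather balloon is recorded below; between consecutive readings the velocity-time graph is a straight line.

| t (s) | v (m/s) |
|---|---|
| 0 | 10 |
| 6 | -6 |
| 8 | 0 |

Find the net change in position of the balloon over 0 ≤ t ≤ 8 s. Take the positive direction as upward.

6 m

Displacement is the signed area under the v-t curve.
0–6 s: ½(10 + -6)(6) = 12 m
6–8 s: ½(-6 + 0)(2) = -6 m
Net displacement = 6 m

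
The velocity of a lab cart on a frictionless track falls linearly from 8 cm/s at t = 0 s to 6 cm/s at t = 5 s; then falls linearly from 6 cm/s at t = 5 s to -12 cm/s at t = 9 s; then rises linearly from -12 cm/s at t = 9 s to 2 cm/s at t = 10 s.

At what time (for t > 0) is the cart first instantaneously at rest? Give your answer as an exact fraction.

t = 19/3 s

v changes sign on 5–9 s (from 6 to -12); the graph is linear there, so v = 0 at t = 5 + (-6)·(9 − 5)/(-12 − 6) = 19/3 s.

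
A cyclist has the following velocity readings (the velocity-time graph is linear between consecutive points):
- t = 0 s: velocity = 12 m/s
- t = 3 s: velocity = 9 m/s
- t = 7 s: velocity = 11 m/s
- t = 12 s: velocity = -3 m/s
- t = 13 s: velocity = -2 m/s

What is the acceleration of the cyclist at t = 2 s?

-1 m/s²

Acceleration is the slope of the v-t graph on 0–3 s: (9 − 12)/(3 − 0) = -1 m/s².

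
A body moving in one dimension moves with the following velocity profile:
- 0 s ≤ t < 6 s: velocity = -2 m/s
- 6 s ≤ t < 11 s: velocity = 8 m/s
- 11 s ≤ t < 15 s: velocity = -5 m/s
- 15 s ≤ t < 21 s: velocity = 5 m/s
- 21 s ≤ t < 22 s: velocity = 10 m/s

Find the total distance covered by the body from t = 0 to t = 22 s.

112 m

Distance (not displacement) is the total path length: add the absolute areas under v-t.
0–6 s: |-2| × 6 = 12 m
6–11 s: |8| × 5 = 40 m
11–15 s: |-5| × 4 = 20 m
15–21 s: |5| × 6 = 30 m
21–22 s: |10| × 1 = 10 m
Total distance = 112 m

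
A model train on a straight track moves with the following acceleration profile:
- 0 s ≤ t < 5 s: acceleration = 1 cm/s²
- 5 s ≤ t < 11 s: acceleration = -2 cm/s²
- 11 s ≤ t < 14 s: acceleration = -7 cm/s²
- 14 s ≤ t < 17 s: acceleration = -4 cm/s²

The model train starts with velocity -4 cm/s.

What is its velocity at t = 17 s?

-44 cm/s

Δv equals the area under the a-t graph; then v = v₀ + Δv.
0–5 s: 1 × 5 = 5 cm/s
5–11 s: -2 × 6 = -12 cm/s
11–14 s: -7 × 3 = -21 cm/s
14–17 s: -4 × 3 = -12 cm/s
Δv = -40 cm/s, so v(17) = -4 + (-40) = -44 cm/s.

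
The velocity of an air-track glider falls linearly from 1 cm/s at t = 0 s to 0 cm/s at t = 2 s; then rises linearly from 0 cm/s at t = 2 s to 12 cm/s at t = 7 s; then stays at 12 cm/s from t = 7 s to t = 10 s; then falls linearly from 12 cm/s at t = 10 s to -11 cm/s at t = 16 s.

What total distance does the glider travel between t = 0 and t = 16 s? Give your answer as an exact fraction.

2336/23 cm

Distance (not displacement) is the total path length: add the absolute areas under v-t.
0–2 s: |½(1 + 0)(2)| = 1 cm
2–7 s: |½(0 + 12)(5)| = 30 cm
7–10 s: |12| × 3 = 36 cm
10–16 s: v = 0 at t = 302/23 s; triangle areas 432/23 + 363/23 = 795/23 cm
Total distance = 2336/23 cm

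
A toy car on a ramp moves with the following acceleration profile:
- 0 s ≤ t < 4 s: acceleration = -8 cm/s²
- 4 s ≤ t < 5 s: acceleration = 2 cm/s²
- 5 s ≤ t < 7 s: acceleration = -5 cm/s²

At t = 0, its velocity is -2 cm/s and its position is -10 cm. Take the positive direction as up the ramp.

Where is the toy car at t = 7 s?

On each constant-a segment, Δv = aΔt and Δx = v₀Δt + ½aΔt²; chain segment to segment.
0–4 s: v starts -2 cm/s; Δx = -2·4 + ½·-8·4² = -72 cm; v ends -34 cm/s.
4–5 s: v starts -34 cm/s; Δx = -34·1 + ½·2·1² = -33 cm; v ends -32 cm/s.
5–7 s: v starts -32 cm/s; Δx = -32·2 + ½·-5·2² = -74 cm; v ends -42 cm/s.
x(7) = -10 + Σ Δx = -189 cm.

-189 cm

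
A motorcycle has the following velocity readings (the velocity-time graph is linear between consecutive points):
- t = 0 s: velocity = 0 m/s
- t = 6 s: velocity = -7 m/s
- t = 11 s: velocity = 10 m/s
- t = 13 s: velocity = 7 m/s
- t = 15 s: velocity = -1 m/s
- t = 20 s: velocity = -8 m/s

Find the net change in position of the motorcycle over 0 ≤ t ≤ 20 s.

-13 m

Net displacement equals the area under the velocity-time graph (areas below the axis count negative).
0–6 s: ½(0 + -7)(6) = -21 m
6–11 s: ½(-7 + 10)(5) = 7.5 m
11–13 s: ½(10 + 7)(2) = 17 m
13–15 s: ½(7 + -1)(2) = 6 m
15–20 s: ½(-1 + -8)(5) = -22.5 m
Net displacement = -13 m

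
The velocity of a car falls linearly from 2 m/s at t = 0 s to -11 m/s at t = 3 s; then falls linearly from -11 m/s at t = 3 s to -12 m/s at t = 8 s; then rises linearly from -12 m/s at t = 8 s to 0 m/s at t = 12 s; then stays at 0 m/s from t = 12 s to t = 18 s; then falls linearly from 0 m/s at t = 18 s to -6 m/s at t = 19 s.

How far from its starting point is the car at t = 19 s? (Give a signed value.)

-98 m

Net displacement equals the area under the velocity-time graph (areas below the axis count negative).
0–3 s: ½(2 + -11)(3) = -13.5 m
3–8 s: ½(-11 + -12)(5) = -57.5 m
8–12 s: ½(-12 + 0)(4) = -24 m
12–18 s: 0 × 6 = 0 m
18–19 s: ½(0 + -6)(1) = -3 m
Net displacement = -98 m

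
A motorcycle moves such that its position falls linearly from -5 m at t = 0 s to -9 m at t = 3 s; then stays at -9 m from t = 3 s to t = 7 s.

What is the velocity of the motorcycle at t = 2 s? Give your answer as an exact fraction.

-4/3 m/s

Velocity is the slope of the x-t graph on 0–3 s: (-9 − -5)/(3 − 0) = -4/3 m/s.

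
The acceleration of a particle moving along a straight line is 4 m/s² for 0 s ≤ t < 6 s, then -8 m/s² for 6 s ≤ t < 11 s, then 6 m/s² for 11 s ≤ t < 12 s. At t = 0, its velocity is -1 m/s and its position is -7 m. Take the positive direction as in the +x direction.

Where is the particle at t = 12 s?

60 m

On each constant-a segment, Δv = aΔt and Δx = v₀Δt + ½aΔt²; chain segment to segment.
0–6 s: v starts -1 m/s; Δx = -1·6 + ½·4·6² = 66 m; v ends 23 m/s.
6–11 s: v starts 23 m/s; Δx = 23·5 + ½·-8·5² = 15 m; v ends -17 m/s.
11–12 s: v starts -17 m/s; Δx = -17·1 + ½·6·1² = -14 m; v ends -11 m/s.
x(12) = -7 + Σ Δx = 60 m.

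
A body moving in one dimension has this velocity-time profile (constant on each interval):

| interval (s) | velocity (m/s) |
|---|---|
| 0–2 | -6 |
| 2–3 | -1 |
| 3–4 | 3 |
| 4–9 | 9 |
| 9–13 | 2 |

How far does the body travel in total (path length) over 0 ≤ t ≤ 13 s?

Total distance travelled is ∫|v| dt — sum the magnitudes of each area piece.
0–2 s: |-6| × 2 = 12 m
2–3 s: |-1| × 1 = 1 m
3–4 s: |3| × 1 = 3 m
4–9 s: |9| × 5 = 45 m
9–13 s: |2| × 4 = 8 m
Total distance = 69 m

69 m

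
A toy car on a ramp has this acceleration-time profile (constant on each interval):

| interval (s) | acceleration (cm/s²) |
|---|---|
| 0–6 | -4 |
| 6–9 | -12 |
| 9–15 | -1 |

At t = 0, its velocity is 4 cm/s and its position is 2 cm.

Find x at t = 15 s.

On each constant-a segment, Δv = aΔt and Δx = v₀Δt + ½aΔt²; chain segment to segment.
0–6 s: v starts 4 cm/s; Δx = 4·6 + ½·-4·6² = -48 cm; v ends -20 cm/s.
6–9 s: v starts -20 cm/s; Δx = -20·3 + ½·-12·3² = -114 cm; v ends -56 cm/s.
9–15 s: v starts -56 cm/s; Δx = -56·6 + ½·-1·6² = -354 cm; v ends -62 cm/s.
x(15) = 2 + Σ Δx = -514 cm.

-514 cm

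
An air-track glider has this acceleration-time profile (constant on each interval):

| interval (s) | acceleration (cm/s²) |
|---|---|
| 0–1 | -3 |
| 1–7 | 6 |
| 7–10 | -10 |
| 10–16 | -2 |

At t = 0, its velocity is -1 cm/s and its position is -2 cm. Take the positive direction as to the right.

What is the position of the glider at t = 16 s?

106.5 cm

On each constant-a segment, Δv = aΔt and Δx = v₀Δt + ½aΔt²; chain segment to segment.
0–1 s: v starts -1 cm/s; Δx = -1·1 + ½·-3·1² = -2.5 cm; v ends -4 cm/s.
1–7 s: v starts -4 cm/s; Δx = -4·6 + ½·6·6² = 84 cm; v ends 32 cm/s.
7–10 s: v starts 32 cm/s; Δx = 32·3 + ½·-10·3² = 51 cm; v ends 2 cm/s.
10–16 s: v starts 2 cm/s; Δx = 2·6 + ½·-2·6² = -24 cm; v ends -10 cm/s.
x(16) = -2 + Σ Δx = 106.5 cm.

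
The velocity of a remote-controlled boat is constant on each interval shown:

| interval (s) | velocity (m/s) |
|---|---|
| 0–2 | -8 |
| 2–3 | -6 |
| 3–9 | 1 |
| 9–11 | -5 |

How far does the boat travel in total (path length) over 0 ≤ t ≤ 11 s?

Distance (not displacement) is the total path length: add the absolute areas under v-t.
0–2 s: |-8| × 2 = 16 m
2–3 s: |-6| × 1 = 6 m
3–9 s: |1| × 6 = 6 m
9–11 s: |-5| × 2 = 10 m
Total distance = 38 m

38 m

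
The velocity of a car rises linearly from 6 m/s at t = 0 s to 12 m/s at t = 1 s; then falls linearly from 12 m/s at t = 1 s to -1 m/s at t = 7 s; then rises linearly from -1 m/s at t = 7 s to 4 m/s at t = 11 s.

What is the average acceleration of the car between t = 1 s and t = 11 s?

Average acceleration = Δv/Δt = (4 − 12)/(11 − 1) = -0.8 m/s².

-0.8 m/s²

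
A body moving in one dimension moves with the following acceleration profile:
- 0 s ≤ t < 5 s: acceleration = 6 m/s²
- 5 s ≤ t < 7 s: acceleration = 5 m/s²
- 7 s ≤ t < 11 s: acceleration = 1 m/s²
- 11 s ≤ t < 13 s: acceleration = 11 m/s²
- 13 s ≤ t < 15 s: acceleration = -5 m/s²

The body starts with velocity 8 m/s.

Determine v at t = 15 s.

Δv equals the area under the a-t graph; then v = v₀ + Δv.
0–5 s: 6 × 5 = 30 m/s
5–7 s: 5 × 2 = 10 m/s
7–11 s: 1 × 4 = 4 m/s
11–13 s: 11 × 2 = 22 m/s
13–15 s: -5 × 2 = -10 m/s
Δv = 56 m/s, so v(15) = 8 + (56) = 64 m/s.

64 m/s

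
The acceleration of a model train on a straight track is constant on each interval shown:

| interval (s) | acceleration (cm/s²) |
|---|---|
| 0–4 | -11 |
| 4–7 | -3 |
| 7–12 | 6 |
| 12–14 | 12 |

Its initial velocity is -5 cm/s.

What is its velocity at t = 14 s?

-4 cm/s

Δv equals the area under the a-t graph; then v = v₀ + Δv.
0–4 s: -11 × 4 = -44 cm/s
4–7 s: -3 × 3 = -9 cm/s
7–12 s: 6 × 5 = 30 cm/s
12–14 s: 12 × 2 = 24 cm/s
Δv = 1 cm/s, so v(14) = -5 + (1) = -4 cm/s.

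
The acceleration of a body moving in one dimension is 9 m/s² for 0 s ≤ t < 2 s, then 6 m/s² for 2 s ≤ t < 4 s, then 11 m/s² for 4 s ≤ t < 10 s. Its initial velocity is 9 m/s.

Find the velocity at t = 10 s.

Δv equals the area under the a-t graph; then v = v₀ + Δv.
0–2 s: 9 × 2 = 18 m/s
2–4 s: 6 × 2 = 12 m/s
4–10 s: 11 × 6 = 66 m/s
Δv = 96 m/s, so v(10) = 9 + (96) = 105 m/s.

105 m/s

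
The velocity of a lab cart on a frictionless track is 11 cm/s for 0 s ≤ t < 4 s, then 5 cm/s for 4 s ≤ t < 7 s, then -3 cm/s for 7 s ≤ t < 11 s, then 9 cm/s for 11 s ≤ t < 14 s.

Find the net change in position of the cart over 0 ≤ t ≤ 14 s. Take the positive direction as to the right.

Displacement is the signed area under the v-t curve.
0–4 s: 11 × 4 = 44 cm
4–7 s: 5 × 3 = 15 cm
7–11 s: -3 × 4 = -12 cm
11–14 s: 9 × 3 = 27 cm
Net displacement = 74 cm

74 cm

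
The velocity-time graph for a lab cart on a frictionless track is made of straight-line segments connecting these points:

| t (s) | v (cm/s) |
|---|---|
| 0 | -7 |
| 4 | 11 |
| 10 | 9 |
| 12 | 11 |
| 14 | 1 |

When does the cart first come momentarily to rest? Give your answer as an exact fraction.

t = 14/9 s

v changes sign on 0–4 s (from -7 to 11); the graph is linear there, so v = 0 at t = 0 + (7)·(4 − 0)/(11 − -7) = 14/9 s.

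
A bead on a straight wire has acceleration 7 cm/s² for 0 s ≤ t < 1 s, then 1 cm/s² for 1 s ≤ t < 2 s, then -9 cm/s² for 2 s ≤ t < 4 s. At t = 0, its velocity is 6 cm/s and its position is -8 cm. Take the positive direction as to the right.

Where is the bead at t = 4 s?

25 cm

On each constant-a segment, Δv = aΔt and Δx = v₀Δt + ½aΔt²; chain segment to segment.
0–1 s: v starts 6 cm/s; Δx = 6·1 + ½·7·1² = 9.5 cm; v ends 13 cm/s.
1–2 s: v starts 13 cm/s; Δx = 13·1 + ½·1·1² = 13.5 cm; v ends 14 cm/s.
2–4 s: v starts 14 cm/s; Δx = 14·2 + ½·-9·2² = 10 cm; v ends -4 cm/s.
x(4) = -8 + Σ Δx = 25 cm.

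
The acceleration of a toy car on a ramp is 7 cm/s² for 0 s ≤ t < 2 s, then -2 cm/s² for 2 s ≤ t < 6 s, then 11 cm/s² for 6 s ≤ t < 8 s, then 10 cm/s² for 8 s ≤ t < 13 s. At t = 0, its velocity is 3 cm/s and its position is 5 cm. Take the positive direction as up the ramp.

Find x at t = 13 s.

397 cm

On each constant-a segment, Δv = aΔt and Δx = v₀Δt + ½aΔt²; chain segment to segment.
0–2 s: v starts 3 cm/s; Δx = 3·2 + ½·7·2² = 20 cm; v ends 17 cm/s.
2–6 s: v starts 17 cm/s; Δx = 17·4 + ½·-2·4² = 52 cm; v ends 9 cm/s.
6–8 s: v starts 9 cm/s; Δx = 9·2 + ½·11·2² = 40 cm; v ends 31 cm/s.
8–13 s: v starts 31 cm/s; Δx = 31·5 + ½·10·5² = 280 cm; v ends 81 cm/s.
x(13) = 5 + Σ Δx = 397 cm.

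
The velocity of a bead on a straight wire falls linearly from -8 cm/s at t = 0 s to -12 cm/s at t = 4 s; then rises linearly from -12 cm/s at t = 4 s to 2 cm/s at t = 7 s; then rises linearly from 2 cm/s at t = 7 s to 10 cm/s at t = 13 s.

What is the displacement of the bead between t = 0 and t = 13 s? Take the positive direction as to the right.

Displacement is the signed area under the v-t curve.
0–4 s: ½(-8 + -12)(4) = -40 cm
4–7 s: ½(-12 + 2)(3) = -15 cm
7–13 s: ½(2 + 10)(6) = 36 cm
Net displacement = -19 cm

-19 cm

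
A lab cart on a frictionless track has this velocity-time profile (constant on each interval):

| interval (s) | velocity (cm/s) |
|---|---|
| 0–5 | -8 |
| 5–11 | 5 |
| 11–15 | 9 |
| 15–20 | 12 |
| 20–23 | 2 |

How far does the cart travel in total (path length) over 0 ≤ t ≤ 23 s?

172 cm

Distance (not displacement) is the total path length: add the absolute areas under v-t.
0–5 s: |-8| × 5 = 40 cm
5–11 s: |5| × 6 = 30 cm
11–15 s: |9| × 4 = 36 cm
15–20 s: |12| × 5 = 60 cm
20–23 s: |2| × 3 = 6 cm
Total distance = 172 cm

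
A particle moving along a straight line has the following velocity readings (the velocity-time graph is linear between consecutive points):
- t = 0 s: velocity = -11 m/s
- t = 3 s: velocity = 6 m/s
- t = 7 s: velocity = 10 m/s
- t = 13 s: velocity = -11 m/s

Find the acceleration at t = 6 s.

Acceleration is the slope of the v-t graph on 3–7 s: (10 − 6)/(7 − 3) = 1 m/s².

1 m/s²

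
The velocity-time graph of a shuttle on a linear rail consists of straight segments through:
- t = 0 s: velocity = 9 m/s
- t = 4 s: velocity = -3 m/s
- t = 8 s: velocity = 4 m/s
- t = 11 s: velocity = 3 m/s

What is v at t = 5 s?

On 4–8 s the graph is linear from -3 to 4 m/s: v(5) = -3 + (4 − -3)·(5 − 4)/(8 − 4) = -1.25 m/s.

-1.25 m/s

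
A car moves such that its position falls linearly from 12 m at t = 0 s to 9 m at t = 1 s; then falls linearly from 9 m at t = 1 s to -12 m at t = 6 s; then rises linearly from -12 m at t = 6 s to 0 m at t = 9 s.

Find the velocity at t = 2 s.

Velocity is the slope of the x-t graph on 1–6 s: (-12 − 9)/(6 − 1) = -4.2 m/s.

-4.2 m/s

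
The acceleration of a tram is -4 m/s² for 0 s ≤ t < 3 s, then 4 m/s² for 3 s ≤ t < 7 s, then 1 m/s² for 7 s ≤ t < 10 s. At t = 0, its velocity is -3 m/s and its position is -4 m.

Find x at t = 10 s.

-51.5 m

On each constant-a segment, Δv = aΔt and Δx = v₀Δt + ½aΔt²; chain segment to segment.
0–3 s: v starts -3 m/s; Δx = -3·3 + ½·-4·3² = -27 m; v ends -15 m/s.
3–7 s: v starts -15 m/s; Δx = -15·4 + ½·4·4² = -28 m; v ends 1 m/s.
7–10 s: v starts 1 m/s; Δx = 1·3 + ½·1·3² = 7.5 m; v ends 4 m/s.
x(10) = -4 + Σ Δx = -51.5 m.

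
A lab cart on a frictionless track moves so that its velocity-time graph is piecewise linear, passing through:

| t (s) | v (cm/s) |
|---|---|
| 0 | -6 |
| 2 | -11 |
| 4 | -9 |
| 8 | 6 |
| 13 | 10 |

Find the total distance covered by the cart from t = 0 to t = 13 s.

Total distance travelled is ∫|v| dt — sum the magnitudes of each area piece.
0–2 s: |½(-6 + -11)(2)| = 17 cm
2–4 s: |½(-11 + -9)(2)| = 20 cm
4–8 s: v = 0 at t = 6.4 s; triangle areas 10.8 + 4.8 = 15.6 cm
8–13 s: |½(6 + 10)(5)| = 40 cm
Total distance = 92.6 cm

92.6 cm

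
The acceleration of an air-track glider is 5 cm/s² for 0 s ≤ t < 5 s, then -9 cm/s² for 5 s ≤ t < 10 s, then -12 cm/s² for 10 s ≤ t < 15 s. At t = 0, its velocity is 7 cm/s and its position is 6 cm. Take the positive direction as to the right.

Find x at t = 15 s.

-64 cm

On each constant-a segment, Δv = aΔt and Δx = v₀Δt + ½aΔt²; chain segment to segment.
0–5 s: v starts 7 cm/s; Δx = 7·5 + ½·5·5² = 97.5 cm; v ends 32 cm/s.
5–10 s: v starts 32 cm/s; Δx = 32·5 + ½·-9·5² = 47.5 cm; v ends -13 cm/s.
10–15 s: v starts -13 cm/s; Δx = -13·5 + ½·-12·5² = -215 cm; v ends -73 cm/s.
x(15) = 6 + Σ Δx = -64 cm.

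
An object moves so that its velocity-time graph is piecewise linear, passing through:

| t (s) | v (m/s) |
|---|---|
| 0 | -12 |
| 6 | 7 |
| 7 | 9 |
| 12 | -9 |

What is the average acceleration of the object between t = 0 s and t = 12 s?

Average acceleration = Δv/Δt = (-9 − -12)/(12 − 0) = 0.25 m/s².

0.25 m/s²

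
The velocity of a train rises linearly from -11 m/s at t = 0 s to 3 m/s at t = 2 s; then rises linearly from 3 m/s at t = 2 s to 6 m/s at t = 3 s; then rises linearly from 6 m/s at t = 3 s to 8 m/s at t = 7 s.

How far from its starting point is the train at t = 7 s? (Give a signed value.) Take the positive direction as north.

Displacement is the signed area under the v-t curve.
0–2 s: ½(-11 + 3)(2) = -8 m
2–3 s: ½(3 + 6)(1) = 4.5 m
3–7 s: ½(6 + 8)(4) = 28 m
Net displacement = 24.5 m

24.5 m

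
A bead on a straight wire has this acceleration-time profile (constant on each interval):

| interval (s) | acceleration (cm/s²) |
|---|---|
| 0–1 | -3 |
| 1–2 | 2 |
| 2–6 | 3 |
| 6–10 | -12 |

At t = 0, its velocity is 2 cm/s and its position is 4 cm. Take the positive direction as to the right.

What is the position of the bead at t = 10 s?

-11.5 cm

On each constant-a segment, Δv = aΔt and Δx = v₀Δt + ½aΔt²; chain segment to segment.
0–1 s: v starts 2 cm/s; Δx = 2·1 + ½·-3·1² = 0.5 cm; v ends -1 cm/s.
1–2 s: v starts -1 cm/s; Δx = -1·1 + ½·2·1² = 0 cm; v ends 1 cm/s.
2–6 s: v starts 1 cm/s; Δx = 1·4 + ½·3·4² = 28 cm; v ends 13 cm/s.
6–10 s: v starts 13 cm/s; Δx = 13·4 + ½·-12·4² = -44 cm; v ends -35 cm/s.
x(10) = 4 + Σ Δx = -11.5 cm.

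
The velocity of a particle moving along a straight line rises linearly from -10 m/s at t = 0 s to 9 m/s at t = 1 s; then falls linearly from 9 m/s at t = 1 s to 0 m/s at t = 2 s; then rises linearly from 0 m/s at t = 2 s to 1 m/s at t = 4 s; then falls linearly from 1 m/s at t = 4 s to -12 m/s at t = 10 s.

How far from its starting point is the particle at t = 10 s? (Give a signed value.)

Displacement is the signed area under the v-t curve.
0–1 s: ½(-10 + 9)(1) = -0.5 m
1–2 s: ½(9 + 0)(1) = 4.5 m
2–4 s: ½(0 + 1)(2) = 1 m
4–10 s: ½(1 + -12)(6) = -33 m
Net displacement = -28 m

-28 m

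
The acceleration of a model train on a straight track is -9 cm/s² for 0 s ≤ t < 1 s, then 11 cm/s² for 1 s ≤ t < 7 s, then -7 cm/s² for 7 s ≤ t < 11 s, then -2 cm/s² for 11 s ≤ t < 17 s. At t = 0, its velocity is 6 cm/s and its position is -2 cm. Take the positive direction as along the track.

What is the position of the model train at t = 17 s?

549.5 cm

On each constant-a segment, Δv = aΔt and Δx = v₀Δt + ½aΔt²; chain segment to segment.
0–1 s: v starts 6 cm/s; Δx = 6·1 + ½·-9·1² = 1.5 cm; v ends -3 cm/s.
1–7 s: v starts -3 cm/s; Δx = -3·6 + ½·11·6² = 180 cm; v ends 63 cm/s.
7–11 s: v starts 63 cm/s; Δx = 63·4 + ½·-7·4² = 196 cm; v ends 35 cm/s.
11–17 s: v starts 35 cm/s; Δx = 35·6 + ½·-2·6² = 174 cm; v ends 23 cm/s.
x(17) = -2 + Σ Δx = 549.5 cm.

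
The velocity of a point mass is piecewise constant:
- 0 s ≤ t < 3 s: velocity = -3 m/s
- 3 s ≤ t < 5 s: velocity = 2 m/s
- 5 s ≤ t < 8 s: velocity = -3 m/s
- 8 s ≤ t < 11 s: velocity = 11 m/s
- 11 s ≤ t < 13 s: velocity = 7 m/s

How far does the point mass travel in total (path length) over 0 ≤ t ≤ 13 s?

69 m

Total distance travelled is ∫|v| dt — sum the magnitudes of each area piece.
0–3 s: |-3| × 3 = 9 m
3–5 s: |2| × 2 = 4 m
5–8 s: |-3| × 3 = 9 m
8–11 s: |11| × 3 = 33 m
11–13 s: |7| × 2 = 14 m
Total distance = 69 m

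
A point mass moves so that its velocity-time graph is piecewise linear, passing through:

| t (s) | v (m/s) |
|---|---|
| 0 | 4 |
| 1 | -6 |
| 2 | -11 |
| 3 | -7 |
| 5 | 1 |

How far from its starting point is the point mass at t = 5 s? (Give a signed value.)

Displacement is the signed area under the v-t curve.
0–1 s: ½(4 + -6)(1) = -1 m
1–2 s: ½(-6 + -11)(1) = -8.5 m
2–3 s: ½(-11 + -7)(1) = -9 m
3–5 s: ½(-7 + 1)(2) = -6 m
Net displacement = -24.5 m

-24.5 m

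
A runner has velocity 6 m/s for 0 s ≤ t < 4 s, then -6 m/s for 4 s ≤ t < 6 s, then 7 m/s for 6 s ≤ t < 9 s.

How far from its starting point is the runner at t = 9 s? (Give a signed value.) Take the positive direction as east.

Displacement is the signed area under the v-t curve.
0–4 s: 6 × 4 = 24 m
4–6 s: -6 × 2 = -12 m
6–9 s: 7 × 3 = 21 m
Net displacement = 33 m

33 m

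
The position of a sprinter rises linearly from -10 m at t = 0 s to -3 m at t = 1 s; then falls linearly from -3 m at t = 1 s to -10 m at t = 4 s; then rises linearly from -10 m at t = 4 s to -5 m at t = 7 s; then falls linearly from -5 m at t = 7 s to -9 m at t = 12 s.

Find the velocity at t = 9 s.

Velocity is the slope of the x-t graph on 7–12 s: (-9 − -5)/(12 − 7) = -0.8 m/s.

-0.8 m/s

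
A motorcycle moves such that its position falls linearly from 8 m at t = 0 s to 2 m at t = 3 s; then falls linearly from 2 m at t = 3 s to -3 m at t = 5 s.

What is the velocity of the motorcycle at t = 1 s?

Velocity is the slope of the x-t graph on 0–3 s: (2 − 8)/(3 − 0) = -2 m/s.

-2 m/s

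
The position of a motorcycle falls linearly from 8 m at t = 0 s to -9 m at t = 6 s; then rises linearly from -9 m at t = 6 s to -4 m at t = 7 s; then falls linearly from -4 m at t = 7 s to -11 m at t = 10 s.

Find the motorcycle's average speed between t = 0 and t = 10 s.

2.9 m/s

Average speed = (total path length)/(elapsed time); on a piecewise-linear x-t graph the path length is Σ|Δx|.
0–6 s: |Δx| = |-9 − 8| = 17 m
6–7 s: |Δx| = |-4 − -9| = 5 m
7–10 s: |Δx| = |-11 − -4| = 7 m
Total path = 29 m; average speed = 29/10 = 2.9 m/s.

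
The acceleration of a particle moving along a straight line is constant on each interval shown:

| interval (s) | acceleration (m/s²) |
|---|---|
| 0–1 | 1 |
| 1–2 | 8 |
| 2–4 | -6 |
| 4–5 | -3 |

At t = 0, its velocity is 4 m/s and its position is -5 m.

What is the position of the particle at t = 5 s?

22 m

On each constant-a segment, Δv = aΔt and Δx = v₀Δt + ½aΔt²; chain segment to segment.
0–1 s: v starts 4 m/s; Δx = 4·1 + ½·1·1² = 4.5 m; v ends 5 m/s.
1–2 s: v starts 5 m/s; Δx = 5·1 + ½·8·1² = 9 m; v ends 13 m/s.
2–4 s: v starts 13 m/s; Δx = 13·2 + ½·-6·2² = 14 m; v ends 1 m/s.
4–5 s: v starts 1 m/s; Δx = 1·1 + ½·-3·1² = -0.5 m; v ends -2 m/s.
x(5) = -5 + Σ Δx = 22 m.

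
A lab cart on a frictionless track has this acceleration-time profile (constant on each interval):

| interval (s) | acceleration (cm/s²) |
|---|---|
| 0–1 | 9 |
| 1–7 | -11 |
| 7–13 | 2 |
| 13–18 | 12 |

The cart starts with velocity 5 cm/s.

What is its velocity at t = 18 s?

20 cm/s

Δv equals the area under the a-t graph; then v = v₀ + Δv.
0–1 s: 9 × 1 = 9 cm/s
1–7 s: -11 × 6 = -66 cm/s
7–13 s: 2 × 6 = 12 cm/s
13–18 s: 12 × 5 = 60 cm/s
Δv = 15 cm/s, so v(18) = 5 + (15) = 20 cm/s.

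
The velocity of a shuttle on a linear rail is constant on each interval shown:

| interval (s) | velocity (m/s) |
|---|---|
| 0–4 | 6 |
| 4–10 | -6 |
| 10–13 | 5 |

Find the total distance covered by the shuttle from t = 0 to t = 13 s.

Distance (not displacement) is the total path length: add the absolute areas under v-t.
0–4 s: |6| × 4 = 24 m
4–10 s: |-6| × 6 = 36 m
10–13 s: |5| × 3 = 15 m
Total distance = 75 m

75 m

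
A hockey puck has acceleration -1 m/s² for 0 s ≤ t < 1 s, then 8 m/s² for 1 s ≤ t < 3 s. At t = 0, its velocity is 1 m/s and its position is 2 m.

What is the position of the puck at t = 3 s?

On each constant-a segment, Δv = aΔt and Δx = v₀Δt + ½aΔt²; chain segment to segment.
0–1 s: v starts 1 m/s; Δx = 1·1 + ½·-1·1² = 0.5 m; v ends 0 m/s.
1–3 s: v starts 0 m/s; Δx = 0·2 + ½·8·2² = 16 m; v ends 16 m/s.
x(3) = 2 + Σ Δx = 18.5 m.

18.5 m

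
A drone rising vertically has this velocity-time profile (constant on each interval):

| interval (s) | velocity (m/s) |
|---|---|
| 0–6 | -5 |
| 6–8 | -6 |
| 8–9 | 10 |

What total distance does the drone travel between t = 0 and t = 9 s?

52 m

Distance (not displacement) is the total path length: add the absolute areas under v-t.
0–6 s: |-5| × 6 = 30 m
6–8 s: |-6| × 2 = 12 m
8–9 s: |10| × 1 = 10 m
Total distance = 52 m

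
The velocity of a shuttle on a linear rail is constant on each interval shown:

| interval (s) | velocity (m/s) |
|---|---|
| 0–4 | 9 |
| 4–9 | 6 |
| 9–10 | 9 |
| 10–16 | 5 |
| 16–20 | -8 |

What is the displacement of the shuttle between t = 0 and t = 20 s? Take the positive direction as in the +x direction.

Displacement is the signed area under the v-t curve.
0–4 s: 9 × 4 = 36 m
4–9 s: 6 × 5 = 30 m
9–10 s: 9 × 1 = 9 m
10–16 s: 5 × 6 = 30 m
16–20 s: -8 × 4 = -32 m
Net displacement = 73 m

73 m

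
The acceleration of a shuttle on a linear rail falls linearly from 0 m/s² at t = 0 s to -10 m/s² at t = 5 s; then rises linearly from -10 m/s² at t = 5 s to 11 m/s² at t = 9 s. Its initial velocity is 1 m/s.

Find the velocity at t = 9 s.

Δv equals the area under the a-t graph; then v = v₀ + Δv.
0–5 s: ½(0 + -10)(5) = -25 m/s
5–9 s: ½(-10 + 11)(4) = 2 m/s
Δv = -23 m/s, so v(9) = 1 + (-23) = -22 m/s.

-22 m/s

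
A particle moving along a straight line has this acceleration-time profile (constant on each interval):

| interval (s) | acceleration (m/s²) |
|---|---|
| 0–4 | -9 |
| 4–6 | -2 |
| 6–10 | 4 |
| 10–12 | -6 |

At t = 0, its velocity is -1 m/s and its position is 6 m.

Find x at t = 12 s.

On each constant-a segment, Δv = aΔt and Δx = v₀Δt + ½aΔt²; chain segment to segment.
0–4 s: v starts -1 m/s; Δx = -1·4 + ½·-9·4² = -76 m; v ends -37 m/s.
4–6 s: v starts -37 m/s; Δx = -37·2 + ½·-2·2² = -78 m; v ends -41 m/s.
6–10 s: v starts -41 m/s; Δx = -41·4 + ½·4·4² = -132 m; v ends -25 m/s.
10–12 s: v starts -25 m/s; Δx = -25·2 + ½·-6·2² = -62 m; v ends -37 m/s.
x(12) = 6 + Σ Δx = -342 m.

-342 m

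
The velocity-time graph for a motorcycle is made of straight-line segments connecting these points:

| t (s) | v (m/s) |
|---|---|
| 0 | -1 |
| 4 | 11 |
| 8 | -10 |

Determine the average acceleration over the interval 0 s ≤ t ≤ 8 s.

Average acceleration = Δv/Δt = (-10 − -1)/(8 − 0) = -1.125 m/s².

-1.125 m/s²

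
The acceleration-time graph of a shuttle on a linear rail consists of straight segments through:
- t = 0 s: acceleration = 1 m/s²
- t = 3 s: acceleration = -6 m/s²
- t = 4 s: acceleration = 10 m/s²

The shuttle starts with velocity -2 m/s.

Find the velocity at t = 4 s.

-7.5 m/s

Δv equals the area under the a-t graph; then v = v₀ + Δv.
0–3 s: ½(1 + -6)(3) = -7.5 m/s
3–4 s: ½(-6 + 10)(1) = 2 m/s
Δv = -5.5 m/s, so v(4) = -2 + (-5.5) = -7.5 m/s.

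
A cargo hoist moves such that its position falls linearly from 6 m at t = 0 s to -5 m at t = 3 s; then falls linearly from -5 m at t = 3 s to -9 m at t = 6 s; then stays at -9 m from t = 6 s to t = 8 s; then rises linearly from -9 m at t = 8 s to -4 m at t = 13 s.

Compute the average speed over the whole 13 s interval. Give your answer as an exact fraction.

Average speed = (total path length)/(elapsed time); on a piecewise-linear x-t graph the path length is Σ|Δx|.
0–3 s: |Δx| = |-5 − 6| = 11 m
3–6 s: |Δx| = |-9 − -5| = 4 m
6–8 s: |Δx| = |-9 − -9| = 0 m
8–13 s: |Δx| = |-4 − -9| = 5 m
Total path = 20 m; average speed = 20/13 = 20/13 m/s.

20/13 m/s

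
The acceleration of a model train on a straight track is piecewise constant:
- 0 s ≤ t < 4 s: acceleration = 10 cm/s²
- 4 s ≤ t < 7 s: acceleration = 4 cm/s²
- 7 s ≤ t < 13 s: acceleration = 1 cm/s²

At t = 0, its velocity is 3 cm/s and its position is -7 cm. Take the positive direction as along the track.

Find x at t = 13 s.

580 cm

On each constant-a segment, Δv = aΔt and Δx = v₀Δt + ½aΔt²; chain segment to segment.
0–4 s: v starts 3 cm/s; Δx = 3·4 + ½·10·4² = 92 cm; v ends 43 cm/s.
4–7 s: v starts 43 cm/s; Δx = 43·3 + ½·4·3² = 147 cm; v ends 55 cm/s.
7–13 s: v starts 55 cm/s; Δx = 55·6 + ½·1·6² = 348 cm; v ends 61 cm/s.
x(13) = -7 + Σ Δx = 580 cm.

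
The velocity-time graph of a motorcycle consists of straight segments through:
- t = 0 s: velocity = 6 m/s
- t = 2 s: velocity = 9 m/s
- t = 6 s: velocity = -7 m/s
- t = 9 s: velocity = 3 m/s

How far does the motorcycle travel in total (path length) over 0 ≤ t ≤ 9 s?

39.95 m

Distance (not displacement) is the total path length: add the absolute areas under v-t.
0–2 s: |½(6 + 9)(2)| = 15 m
2–6 s: v = 0 at t = 4.25 s; triangle areas 10.125 + 6.125 = 16.25 m
6–9 s: v = 0 at t = 8.1 s; triangle areas 7.35 + 1.35 = 8.7 m
Total distance = 39.95 m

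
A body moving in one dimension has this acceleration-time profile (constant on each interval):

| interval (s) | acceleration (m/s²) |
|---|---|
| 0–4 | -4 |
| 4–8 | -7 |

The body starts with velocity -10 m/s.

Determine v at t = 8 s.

-54 m/s

Δv equals the area under the a-t graph; then v = v₀ + Δv.
0–4 s: -4 × 4 = -16 m/s
4–8 s: -7 × 4 = -28 m/s
Δv = -44 m/s, so v(8) = -10 + (-44) = -54 m/s.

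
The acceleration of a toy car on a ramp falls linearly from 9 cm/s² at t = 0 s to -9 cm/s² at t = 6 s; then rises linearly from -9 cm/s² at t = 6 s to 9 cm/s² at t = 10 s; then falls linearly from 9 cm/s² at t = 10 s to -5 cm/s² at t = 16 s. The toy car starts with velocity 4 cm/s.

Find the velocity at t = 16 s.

Δv equals the area under the a-t graph; then v = v₀ + Δv.
0–6 s: ½(9 + -9)(6) = 0 cm/s
6–10 s: ½(-9 + 9)(4) = 0 cm/s
10–16 s: ½(9 + -5)(6) = 12 cm/s
Δv = 12 cm/s, so v(16) = 4 + (12) = 16 cm/s.

16 cm/s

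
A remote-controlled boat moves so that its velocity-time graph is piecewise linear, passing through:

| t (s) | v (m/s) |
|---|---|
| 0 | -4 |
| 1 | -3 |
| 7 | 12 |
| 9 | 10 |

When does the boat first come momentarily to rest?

v changes sign on 1–7 s (from -3 to 12); the graph is linear there, so v = 0 at t = 1 + (3)·(7 − 1)/(12 − -3) = 2.2 s.

t = 2.2 s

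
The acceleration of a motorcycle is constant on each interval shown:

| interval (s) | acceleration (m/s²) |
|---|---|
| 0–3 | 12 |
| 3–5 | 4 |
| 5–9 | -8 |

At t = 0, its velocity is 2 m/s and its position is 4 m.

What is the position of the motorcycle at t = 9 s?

On each constant-a segment, Δv = aΔt and Δx = v₀Δt + ½aΔt²; chain segment to segment.
0–3 s: v starts 2 m/s; Δx = 2·3 + ½·12·3² = 60 m; v ends 38 m/s.
3–5 s: v starts 38 m/s; Δx = 38·2 + ½·4·2² = 84 m; v ends 46 m/s.
5–9 s: v starts 46 m/s; Δx = 46·4 + ½·-8·4² = 120 m; v ends 14 m/s.
x(9) = 4 + Σ Δx = 268 m.

268 m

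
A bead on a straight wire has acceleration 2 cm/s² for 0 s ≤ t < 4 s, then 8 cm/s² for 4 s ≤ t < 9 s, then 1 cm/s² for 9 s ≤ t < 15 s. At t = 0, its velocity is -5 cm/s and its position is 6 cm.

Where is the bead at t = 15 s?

393 cm

On each constant-a segment, Δv = aΔt and Δx = v₀Δt + ½aΔt²; chain segment to segment.
0–4 s: v starts -5 cm/s; Δx = -5·4 + ½·2·4² = -4 cm; v ends 3 cm/s.
4–9 s: v starts 3 cm/s; Δx = 3·5 + ½·8·5² = 115 cm; v ends 43 cm/s.
9–15 s: v starts 43 cm/s; Δx = 43·6 + ½·1·6² = 276 cm; v ends 49 cm/s.
x(15) = 6 + Σ Δx = 393 cm.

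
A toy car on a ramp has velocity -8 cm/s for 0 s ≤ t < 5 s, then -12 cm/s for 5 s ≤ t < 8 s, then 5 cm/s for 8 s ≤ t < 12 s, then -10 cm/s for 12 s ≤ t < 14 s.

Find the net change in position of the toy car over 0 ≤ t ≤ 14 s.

-76 cm

Net displacement equals the area under the velocity-time graph (areas below the axis count negative).
0–5 s: -8 × 5 = -40 cm
5–8 s: -12 × 3 = -36 cm
8–12 s: 5 × 4 = 20 cm
12–14 s: -10 × 2 = -20 cm
Net displacement = -76 cm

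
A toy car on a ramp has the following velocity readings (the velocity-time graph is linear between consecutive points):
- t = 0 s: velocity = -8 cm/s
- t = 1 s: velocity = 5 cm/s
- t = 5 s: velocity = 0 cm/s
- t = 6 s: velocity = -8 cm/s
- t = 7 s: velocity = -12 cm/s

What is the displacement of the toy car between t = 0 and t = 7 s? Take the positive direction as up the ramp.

Displacement is the signed area under the v-t curve.
0–1 s: ½(-8 + 5)(1) = -1.5 cm
1–5 s: ½(5 + 0)(4) = 10 cm
5–6 s: ½(0 + -8)(1) = -4 cm
6–7 s: ½(-8 + -12)(1) = -10 cm
Net displacement = -5.5 cm

-5.5 cm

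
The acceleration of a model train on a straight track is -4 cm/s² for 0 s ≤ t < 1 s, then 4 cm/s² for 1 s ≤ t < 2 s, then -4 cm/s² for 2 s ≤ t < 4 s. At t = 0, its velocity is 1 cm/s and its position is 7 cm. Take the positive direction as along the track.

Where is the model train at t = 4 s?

-1 cm

On each constant-a segment, Δv = aΔt and Δx = v₀Δt + ½aΔt²; chain segment to segment.
0–1 s: v starts 1 cm/s; Δx = 1·1 + ½·-4·1² = -1 cm; v ends -3 cm/s.
1–2 s: v starts -3 cm/s; Δx = -3·1 + ½·4·1² = -1 cm; v ends 1 cm/s.
2–4 s: v starts 1 cm/s; Δx = 1·2 + ½·-4·2² = -6 cm; v ends -7 cm/s.
x(4) = 7 + Σ Δx = -1 cm.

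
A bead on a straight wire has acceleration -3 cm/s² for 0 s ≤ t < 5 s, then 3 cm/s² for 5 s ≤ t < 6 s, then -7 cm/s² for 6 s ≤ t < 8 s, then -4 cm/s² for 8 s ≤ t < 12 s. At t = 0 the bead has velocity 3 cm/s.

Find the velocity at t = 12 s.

Δv equals the area under the a-t graph; then v = v₀ + Δv.
0–5 s: -3 × 5 = -15 cm/s
5–6 s: 3 × 1 = 3 cm/s
6–8 s: -7 × 2 = -14 cm/s
8–12 s: -4 × 4 = -16 cm/s
Δv = -42 cm/s, so v(12) = 3 + (-42) = -39 cm/s.

-39 cm/s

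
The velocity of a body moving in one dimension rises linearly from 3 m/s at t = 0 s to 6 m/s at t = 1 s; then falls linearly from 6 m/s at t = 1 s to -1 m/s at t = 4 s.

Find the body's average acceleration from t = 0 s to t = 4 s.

Average acceleration = Δv/Δt = (-1 − 3)/(4 − 0) = -1 m/s².

-1 m/s²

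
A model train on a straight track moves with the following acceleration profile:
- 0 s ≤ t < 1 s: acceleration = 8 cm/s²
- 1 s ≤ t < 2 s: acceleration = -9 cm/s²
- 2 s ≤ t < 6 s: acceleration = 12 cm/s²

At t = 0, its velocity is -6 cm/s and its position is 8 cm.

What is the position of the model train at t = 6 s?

On each constant-a segment, Δv = aΔt and Δx = v₀Δt + ½aΔt²; chain segment to segment.
0–1 s: v starts -6 cm/s; Δx = -6·1 + ½·8·1² = -2 cm; v ends 2 cm/s.
1–2 s: v starts 2 cm/s; Δx = 2·1 + ½·-9·1² = -2.5 cm; v ends -7 cm/s.
2–6 s: v starts -7 cm/s; Δx = -7·4 + ½·12·4² = 68 cm; v ends 41 cm/s.
x(6) = 8 + Σ Δx = 71.5 cm.

71.5 cm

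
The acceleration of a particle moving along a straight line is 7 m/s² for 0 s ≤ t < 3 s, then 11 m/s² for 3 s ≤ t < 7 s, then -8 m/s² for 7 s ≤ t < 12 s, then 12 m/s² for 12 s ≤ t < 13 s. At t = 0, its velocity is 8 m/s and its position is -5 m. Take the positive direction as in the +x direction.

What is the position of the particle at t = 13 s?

On each constant-a segment, Δv = aΔt and Δx = v₀Δt + ½aΔt²; chain segment to segment.
0–3 s: v starts 8 m/s; Δx = 8·3 + ½·7·3² = 55.5 m; v ends 29 m/s.
3–7 s: v starts 29 m/s; Δx = 29·4 + ½·11·4² = 204 m; v ends 73 m/s.
7–12 s: v starts 73 m/s; Δx = 73·5 + ½·-8·5² = 265 m; v ends 33 m/s.
12–13 s: v starts 33 m/s; Δx = 33·1 + ½·12·1² = 39 m; v ends 45 m/s.
x(13) = -5 + Σ Δx = 558.5 m.

558.5 m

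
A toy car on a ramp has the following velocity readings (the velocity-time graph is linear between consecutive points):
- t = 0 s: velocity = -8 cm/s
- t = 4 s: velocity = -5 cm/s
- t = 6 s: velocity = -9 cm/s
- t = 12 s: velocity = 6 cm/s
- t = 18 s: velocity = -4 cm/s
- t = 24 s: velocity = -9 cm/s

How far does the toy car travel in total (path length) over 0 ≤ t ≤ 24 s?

Total distance travelled is ∫|v| dt — sum the magnitudes of each area piece.
0–4 s: |½(-8 + -5)(4)| = 26 cm
4–6 s: |½(-5 + -9)(2)| = 14 cm
6–12 s: v = 0 at t = 9.6 s; triangle areas 16.2 + 7.2 = 23.4 cm
12–18 s: v = 0 at t = 15.6 s; triangle areas 10.8 + 4.8 = 15.6 cm
18–24 s: |½(-4 + -9)(6)| = 39 cm
Total distance = 118 cm

118 cm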